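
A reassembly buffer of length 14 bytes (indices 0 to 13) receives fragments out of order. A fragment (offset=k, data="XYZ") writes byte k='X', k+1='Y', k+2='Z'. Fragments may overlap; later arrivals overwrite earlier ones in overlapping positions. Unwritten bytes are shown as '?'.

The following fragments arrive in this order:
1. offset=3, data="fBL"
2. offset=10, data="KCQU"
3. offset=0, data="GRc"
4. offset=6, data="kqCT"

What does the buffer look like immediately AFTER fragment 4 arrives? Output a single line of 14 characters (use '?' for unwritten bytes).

Fragment 1: offset=3 data="fBL" -> buffer=???fBL????????
Fragment 2: offset=10 data="KCQU" -> buffer=???fBL????KCQU
Fragment 3: offset=0 data="GRc" -> buffer=GRcfBL????KCQU
Fragment 4: offset=6 data="kqCT" -> buffer=GRcfBLkqCTKCQU

Answer: GRcfBLkqCTKCQU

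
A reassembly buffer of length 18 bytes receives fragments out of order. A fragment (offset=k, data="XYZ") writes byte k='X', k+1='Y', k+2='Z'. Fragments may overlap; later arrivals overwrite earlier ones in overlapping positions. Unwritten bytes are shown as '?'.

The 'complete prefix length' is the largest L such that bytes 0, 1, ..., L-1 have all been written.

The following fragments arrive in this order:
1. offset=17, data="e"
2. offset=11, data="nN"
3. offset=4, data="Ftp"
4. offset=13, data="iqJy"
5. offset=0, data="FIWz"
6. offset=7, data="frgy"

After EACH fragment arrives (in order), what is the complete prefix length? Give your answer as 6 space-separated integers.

Fragment 1: offset=17 data="e" -> buffer=?????????????????e -> prefix_len=0
Fragment 2: offset=11 data="nN" -> buffer=???????????nN????e -> prefix_len=0
Fragment 3: offset=4 data="Ftp" -> buffer=????Ftp????nN????e -> prefix_len=0
Fragment 4: offset=13 data="iqJy" -> buffer=????Ftp????nNiqJye -> prefix_len=0
Fragment 5: offset=0 data="FIWz" -> buffer=FIWzFtp????nNiqJye -> prefix_len=7
Fragment 6: offset=7 data="frgy" -> buffer=FIWzFtpfrgynNiqJye -> prefix_len=18

Answer: 0 0 0 0 7 18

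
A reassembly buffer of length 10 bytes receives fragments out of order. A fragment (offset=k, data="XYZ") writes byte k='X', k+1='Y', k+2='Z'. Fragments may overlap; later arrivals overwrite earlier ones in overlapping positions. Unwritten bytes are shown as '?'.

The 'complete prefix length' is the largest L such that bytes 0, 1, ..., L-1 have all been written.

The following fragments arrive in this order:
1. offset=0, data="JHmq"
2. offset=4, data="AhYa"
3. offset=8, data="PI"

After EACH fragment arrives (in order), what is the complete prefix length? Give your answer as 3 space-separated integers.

Answer: 4 8 10

Derivation:
Fragment 1: offset=0 data="JHmq" -> buffer=JHmq?????? -> prefix_len=4
Fragment 2: offset=4 data="AhYa" -> buffer=JHmqAhYa?? -> prefix_len=8
Fragment 3: offset=8 data="PI" -> buffer=JHmqAhYaPI -> prefix_len=10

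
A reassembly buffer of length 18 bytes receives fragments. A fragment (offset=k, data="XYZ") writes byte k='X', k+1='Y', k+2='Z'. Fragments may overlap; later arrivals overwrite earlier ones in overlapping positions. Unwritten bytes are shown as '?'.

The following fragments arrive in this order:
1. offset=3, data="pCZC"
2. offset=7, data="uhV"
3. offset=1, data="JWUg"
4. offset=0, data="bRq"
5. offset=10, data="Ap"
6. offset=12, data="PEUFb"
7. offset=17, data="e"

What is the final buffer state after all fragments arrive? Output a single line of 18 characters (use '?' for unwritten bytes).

Fragment 1: offset=3 data="pCZC" -> buffer=???pCZC???????????
Fragment 2: offset=7 data="uhV" -> buffer=???pCZCuhV????????
Fragment 3: offset=1 data="JWUg" -> buffer=?JWUgZCuhV????????
Fragment 4: offset=0 data="bRq" -> buffer=bRqUgZCuhV????????
Fragment 5: offset=10 data="Ap" -> buffer=bRqUgZCuhVAp??????
Fragment 6: offset=12 data="PEUFb" -> buffer=bRqUgZCuhVApPEUFb?
Fragment 7: offset=17 data="e" -> buffer=bRqUgZCuhVApPEUFbe

Answer: bRqUgZCuhVApPEUFbe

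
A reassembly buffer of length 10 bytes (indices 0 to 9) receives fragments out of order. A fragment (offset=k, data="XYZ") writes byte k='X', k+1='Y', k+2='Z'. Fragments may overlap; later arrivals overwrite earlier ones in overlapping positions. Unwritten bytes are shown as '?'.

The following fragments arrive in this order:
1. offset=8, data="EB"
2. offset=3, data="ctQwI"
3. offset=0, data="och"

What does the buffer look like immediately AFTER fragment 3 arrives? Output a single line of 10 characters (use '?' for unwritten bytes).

Answer: ochctQwIEB

Derivation:
Fragment 1: offset=8 data="EB" -> buffer=????????EB
Fragment 2: offset=3 data="ctQwI" -> buffer=???ctQwIEB
Fragment 3: offset=0 data="och" -> buffer=ochctQwIEB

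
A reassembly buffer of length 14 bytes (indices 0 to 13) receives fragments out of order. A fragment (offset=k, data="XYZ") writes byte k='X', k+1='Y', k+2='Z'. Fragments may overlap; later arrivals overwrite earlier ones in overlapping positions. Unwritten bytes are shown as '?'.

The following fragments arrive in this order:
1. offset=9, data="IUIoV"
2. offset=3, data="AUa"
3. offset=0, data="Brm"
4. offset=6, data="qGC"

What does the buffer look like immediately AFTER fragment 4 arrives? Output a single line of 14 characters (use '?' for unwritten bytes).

Fragment 1: offset=9 data="IUIoV" -> buffer=?????????IUIoV
Fragment 2: offset=3 data="AUa" -> buffer=???AUa???IUIoV
Fragment 3: offset=0 data="Brm" -> buffer=BrmAUa???IUIoV
Fragment 4: offset=6 data="qGC" -> buffer=BrmAUaqGCIUIoV

Answer: BrmAUaqGCIUIoV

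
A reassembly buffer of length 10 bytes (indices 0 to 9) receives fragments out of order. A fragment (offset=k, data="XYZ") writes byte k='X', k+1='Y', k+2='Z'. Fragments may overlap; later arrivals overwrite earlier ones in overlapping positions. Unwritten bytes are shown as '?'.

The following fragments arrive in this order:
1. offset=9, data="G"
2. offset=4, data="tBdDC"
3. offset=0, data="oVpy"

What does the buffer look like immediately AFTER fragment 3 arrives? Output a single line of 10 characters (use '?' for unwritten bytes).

Answer: oVpytBdDCG

Derivation:
Fragment 1: offset=9 data="G" -> buffer=?????????G
Fragment 2: offset=4 data="tBdDC" -> buffer=????tBdDCG
Fragment 3: offset=0 data="oVpy" -> buffer=oVpytBdDCG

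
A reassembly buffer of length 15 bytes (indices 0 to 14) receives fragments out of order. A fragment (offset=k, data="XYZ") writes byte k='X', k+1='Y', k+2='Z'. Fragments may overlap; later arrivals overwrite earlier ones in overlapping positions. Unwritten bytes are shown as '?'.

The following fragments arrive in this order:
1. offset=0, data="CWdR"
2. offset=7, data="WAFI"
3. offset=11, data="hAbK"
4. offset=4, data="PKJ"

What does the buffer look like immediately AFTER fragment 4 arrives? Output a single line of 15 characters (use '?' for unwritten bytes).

Fragment 1: offset=0 data="CWdR" -> buffer=CWdR???????????
Fragment 2: offset=7 data="WAFI" -> buffer=CWdR???WAFI????
Fragment 3: offset=11 data="hAbK" -> buffer=CWdR???WAFIhAbK
Fragment 4: offset=4 data="PKJ" -> buffer=CWdRPKJWAFIhAbK

Answer: CWdRPKJWAFIhAbK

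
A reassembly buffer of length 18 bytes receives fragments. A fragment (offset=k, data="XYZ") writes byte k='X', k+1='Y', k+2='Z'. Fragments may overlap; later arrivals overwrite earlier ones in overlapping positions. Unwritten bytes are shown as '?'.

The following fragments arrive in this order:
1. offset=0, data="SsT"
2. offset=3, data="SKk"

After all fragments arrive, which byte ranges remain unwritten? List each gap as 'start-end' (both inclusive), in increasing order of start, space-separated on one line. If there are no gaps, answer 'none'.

Answer: 6-17

Derivation:
Fragment 1: offset=0 len=3
Fragment 2: offset=3 len=3
Gaps: 6-17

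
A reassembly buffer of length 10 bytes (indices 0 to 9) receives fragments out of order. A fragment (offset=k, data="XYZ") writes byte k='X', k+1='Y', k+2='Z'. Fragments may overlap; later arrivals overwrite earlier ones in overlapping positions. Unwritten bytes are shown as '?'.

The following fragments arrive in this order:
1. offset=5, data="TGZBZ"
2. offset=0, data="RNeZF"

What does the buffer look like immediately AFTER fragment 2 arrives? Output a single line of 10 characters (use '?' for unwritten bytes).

Answer: RNeZFTGZBZ

Derivation:
Fragment 1: offset=5 data="TGZBZ" -> buffer=?????TGZBZ
Fragment 2: offset=0 data="RNeZF" -> buffer=RNeZFTGZBZ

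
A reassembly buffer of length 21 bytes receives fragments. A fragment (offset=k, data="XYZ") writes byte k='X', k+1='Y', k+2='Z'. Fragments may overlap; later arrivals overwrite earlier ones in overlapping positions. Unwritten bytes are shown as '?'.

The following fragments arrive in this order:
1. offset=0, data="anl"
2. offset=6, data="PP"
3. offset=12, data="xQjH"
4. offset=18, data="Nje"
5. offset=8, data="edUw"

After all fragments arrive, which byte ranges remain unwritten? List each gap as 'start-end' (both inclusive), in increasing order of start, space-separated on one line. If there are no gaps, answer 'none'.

Answer: 3-5 16-17

Derivation:
Fragment 1: offset=0 len=3
Fragment 2: offset=6 len=2
Fragment 3: offset=12 len=4
Fragment 4: offset=18 len=3
Fragment 5: offset=8 len=4
Gaps: 3-5 16-17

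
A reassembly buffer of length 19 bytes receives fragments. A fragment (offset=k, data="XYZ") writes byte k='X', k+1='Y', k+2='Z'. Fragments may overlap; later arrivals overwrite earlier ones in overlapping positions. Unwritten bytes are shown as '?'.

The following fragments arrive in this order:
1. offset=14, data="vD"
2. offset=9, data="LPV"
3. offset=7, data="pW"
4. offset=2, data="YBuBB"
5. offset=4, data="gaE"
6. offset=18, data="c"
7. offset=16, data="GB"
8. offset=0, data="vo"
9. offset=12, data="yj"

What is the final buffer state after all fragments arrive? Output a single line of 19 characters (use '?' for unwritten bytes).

Fragment 1: offset=14 data="vD" -> buffer=??????????????vD???
Fragment 2: offset=9 data="LPV" -> buffer=?????????LPV??vD???
Fragment 3: offset=7 data="pW" -> buffer=???????pWLPV??vD???
Fragment 4: offset=2 data="YBuBB" -> buffer=??YBuBBpWLPV??vD???
Fragment 5: offset=4 data="gaE" -> buffer=??YBgaEpWLPV??vD???
Fragment 6: offset=18 data="c" -> buffer=??YBgaEpWLPV??vD??c
Fragment 7: offset=16 data="GB" -> buffer=??YBgaEpWLPV??vDGBc
Fragment 8: offset=0 data="vo" -> buffer=voYBgaEpWLPV??vDGBc
Fragment 9: offset=12 data="yj" -> buffer=voYBgaEpWLPVyjvDGBc

Answer: voYBgaEpWLPVyjvDGBc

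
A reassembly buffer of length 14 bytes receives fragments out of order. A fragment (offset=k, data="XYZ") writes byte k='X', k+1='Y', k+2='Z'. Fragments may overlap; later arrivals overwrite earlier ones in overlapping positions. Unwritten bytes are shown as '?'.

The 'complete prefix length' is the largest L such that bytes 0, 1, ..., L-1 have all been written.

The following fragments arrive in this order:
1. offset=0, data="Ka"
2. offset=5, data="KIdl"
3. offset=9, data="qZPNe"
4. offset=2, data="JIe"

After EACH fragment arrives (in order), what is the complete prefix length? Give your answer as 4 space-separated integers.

Answer: 2 2 2 14

Derivation:
Fragment 1: offset=0 data="Ka" -> buffer=Ka???????????? -> prefix_len=2
Fragment 2: offset=5 data="KIdl" -> buffer=Ka???KIdl????? -> prefix_len=2
Fragment 3: offset=9 data="qZPNe" -> buffer=Ka???KIdlqZPNe -> prefix_len=2
Fragment 4: offset=2 data="JIe" -> buffer=KaJIeKIdlqZPNe -> prefix_len=14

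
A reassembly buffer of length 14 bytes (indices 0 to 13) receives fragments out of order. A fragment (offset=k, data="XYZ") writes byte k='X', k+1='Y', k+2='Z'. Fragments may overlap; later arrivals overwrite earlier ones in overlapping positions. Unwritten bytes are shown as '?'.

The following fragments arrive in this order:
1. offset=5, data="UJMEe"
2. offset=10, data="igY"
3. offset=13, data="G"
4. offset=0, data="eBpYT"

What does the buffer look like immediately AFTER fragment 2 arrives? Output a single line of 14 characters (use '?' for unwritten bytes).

Answer: ?????UJMEeigY?

Derivation:
Fragment 1: offset=5 data="UJMEe" -> buffer=?????UJMEe????
Fragment 2: offset=10 data="igY" -> buffer=?????UJMEeigY?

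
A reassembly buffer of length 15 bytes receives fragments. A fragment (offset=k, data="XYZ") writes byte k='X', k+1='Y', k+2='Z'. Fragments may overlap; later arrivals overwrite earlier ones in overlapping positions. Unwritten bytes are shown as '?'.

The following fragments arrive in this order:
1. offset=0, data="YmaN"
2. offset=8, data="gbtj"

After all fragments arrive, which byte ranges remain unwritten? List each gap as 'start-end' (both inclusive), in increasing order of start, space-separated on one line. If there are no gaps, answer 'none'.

Fragment 1: offset=0 len=4
Fragment 2: offset=8 len=4
Gaps: 4-7 12-14

Answer: 4-7 12-14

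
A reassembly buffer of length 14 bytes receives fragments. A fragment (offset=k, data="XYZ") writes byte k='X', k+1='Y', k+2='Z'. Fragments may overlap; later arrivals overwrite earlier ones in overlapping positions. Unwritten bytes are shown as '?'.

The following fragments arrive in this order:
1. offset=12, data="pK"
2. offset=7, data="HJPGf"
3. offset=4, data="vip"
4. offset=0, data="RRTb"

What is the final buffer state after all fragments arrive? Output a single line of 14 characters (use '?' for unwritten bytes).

Fragment 1: offset=12 data="pK" -> buffer=????????????pK
Fragment 2: offset=7 data="HJPGf" -> buffer=???????HJPGfpK
Fragment 3: offset=4 data="vip" -> buffer=????vipHJPGfpK
Fragment 4: offset=0 data="RRTb" -> buffer=RRTbvipHJPGfpK

Answer: RRTbvipHJPGfpK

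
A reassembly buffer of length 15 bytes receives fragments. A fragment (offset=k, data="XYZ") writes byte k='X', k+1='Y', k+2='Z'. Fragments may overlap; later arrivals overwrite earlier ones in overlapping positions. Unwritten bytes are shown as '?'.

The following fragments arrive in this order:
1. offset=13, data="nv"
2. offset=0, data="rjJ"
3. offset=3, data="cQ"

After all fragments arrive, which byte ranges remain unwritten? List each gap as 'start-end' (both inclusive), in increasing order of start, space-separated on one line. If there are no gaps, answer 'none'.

Fragment 1: offset=13 len=2
Fragment 2: offset=0 len=3
Fragment 3: offset=3 len=2
Gaps: 5-12

Answer: 5-12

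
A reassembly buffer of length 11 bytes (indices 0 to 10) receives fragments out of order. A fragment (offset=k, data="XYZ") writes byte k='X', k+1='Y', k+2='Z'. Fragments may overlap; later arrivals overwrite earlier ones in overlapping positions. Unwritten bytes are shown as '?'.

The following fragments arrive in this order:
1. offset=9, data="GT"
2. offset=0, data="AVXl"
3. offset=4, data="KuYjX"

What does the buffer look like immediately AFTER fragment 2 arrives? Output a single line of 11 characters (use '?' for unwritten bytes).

Fragment 1: offset=9 data="GT" -> buffer=?????????GT
Fragment 2: offset=0 data="AVXl" -> buffer=AVXl?????GT

Answer: AVXl?????GT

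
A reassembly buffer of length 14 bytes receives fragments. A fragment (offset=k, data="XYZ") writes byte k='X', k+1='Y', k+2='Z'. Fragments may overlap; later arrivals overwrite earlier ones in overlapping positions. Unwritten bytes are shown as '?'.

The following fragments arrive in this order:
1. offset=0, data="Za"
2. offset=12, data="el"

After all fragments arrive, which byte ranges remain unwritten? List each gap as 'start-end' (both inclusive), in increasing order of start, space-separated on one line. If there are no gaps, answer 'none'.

Fragment 1: offset=0 len=2
Fragment 2: offset=12 len=2
Gaps: 2-11

Answer: 2-11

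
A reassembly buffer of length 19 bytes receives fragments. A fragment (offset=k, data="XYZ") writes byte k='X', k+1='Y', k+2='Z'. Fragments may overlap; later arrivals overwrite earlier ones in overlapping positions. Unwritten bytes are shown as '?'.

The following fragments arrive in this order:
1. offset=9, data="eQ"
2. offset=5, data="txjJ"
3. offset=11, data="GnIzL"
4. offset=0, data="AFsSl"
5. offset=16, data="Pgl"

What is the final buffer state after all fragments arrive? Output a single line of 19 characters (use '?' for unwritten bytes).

Fragment 1: offset=9 data="eQ" -> buffer=?????????eQ????????
Fragment 2: offset=5 data="txjJ" -> buffer=?????txjJeQ????????
Fragment 3: offset=11 data="GnIzL" -> buffer=?????txjJeQGnIzL???
Fragment 4: offset=0 data="AFsSl" -> buffer=AFsSltxjJeQGnIzL???
Fragment 5: offset=16 data="Pgl" -> buffer=AFsSltxjJeQGnIzLPgl

Answer: AFsSltxjJeQGnIzLPgl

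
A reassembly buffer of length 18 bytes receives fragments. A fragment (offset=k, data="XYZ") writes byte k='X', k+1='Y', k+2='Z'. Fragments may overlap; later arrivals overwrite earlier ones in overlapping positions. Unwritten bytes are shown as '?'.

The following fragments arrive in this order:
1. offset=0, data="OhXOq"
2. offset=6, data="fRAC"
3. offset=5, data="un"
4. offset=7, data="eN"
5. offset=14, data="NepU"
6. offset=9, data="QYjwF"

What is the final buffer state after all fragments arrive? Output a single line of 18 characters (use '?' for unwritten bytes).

Answer: OhXOquneNQYjwFNepU

Derivation:
Fragment 1: offset=0 data="OhXOq" -> buffer=OhXOq?????????????
Fragment 2: offset=6 data="fRAC" -> buffer=OhXOq?fRAC????????
Fragment 3: offset=5 data="un" -> buffer=OhXOqunRAC????????
Fragment 4: offset=7 data="eN" -> buffer=OhXOquneNC????????
Fragment 5: offset=14 data="NepU" -> buffer=OhXOquneNC????NepU
Fragment 6: offset=9 data="QYjwF" -> buffer=OhXOquneNQYjwFNepU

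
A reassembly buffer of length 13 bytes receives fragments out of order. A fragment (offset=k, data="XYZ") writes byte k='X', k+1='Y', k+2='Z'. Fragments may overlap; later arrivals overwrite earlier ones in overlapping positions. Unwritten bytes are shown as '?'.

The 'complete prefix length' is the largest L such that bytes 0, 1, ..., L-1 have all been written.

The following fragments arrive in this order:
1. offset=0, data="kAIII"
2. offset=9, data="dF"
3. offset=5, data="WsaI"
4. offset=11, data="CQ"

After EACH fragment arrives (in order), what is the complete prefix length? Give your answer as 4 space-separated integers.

Fragment 1: offset=0 data="kAIII" -> buffer=kAIII???????? -> prefix_len=5
Fragment 2: offset=9 data="dF" -> buffer=kAIII????dF?? -> prefix_len=5
Fragment 3: offset=5 data="WsaI" -> buffer=kAIIIWsaIdF?? -> prefix_len=11
Fragment 4: offset=11 data="CQ" -> buffer=kAIIIWsaIdFCQ -> prefix_len=13

Answer: 5 5 11 13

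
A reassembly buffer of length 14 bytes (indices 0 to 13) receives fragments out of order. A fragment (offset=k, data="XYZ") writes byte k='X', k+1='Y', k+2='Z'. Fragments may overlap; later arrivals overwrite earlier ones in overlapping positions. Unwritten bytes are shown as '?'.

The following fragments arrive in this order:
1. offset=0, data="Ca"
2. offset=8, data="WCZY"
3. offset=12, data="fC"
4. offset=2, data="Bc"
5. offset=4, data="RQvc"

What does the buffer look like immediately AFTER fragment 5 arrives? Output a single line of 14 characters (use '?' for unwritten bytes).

Answer: CaBcRQvcWCZYfC

Derivation:
Fragment 1: offset=0 data="Ca" -> buffer=Ca????????????
Fragment 2: offset=8 data="WCZY" -> buffer=Ca??????WCZY??
Fragment 3: offset=12 data="fC" -> buffer=Ca??????WCZYfC
Fragment 4: offset=2 data="Bc" -> buffer=CaBc????WCZYfC
Fragment 5: offset=4 data="RQvc" -> buffer=CaBcRQvcWCZYfC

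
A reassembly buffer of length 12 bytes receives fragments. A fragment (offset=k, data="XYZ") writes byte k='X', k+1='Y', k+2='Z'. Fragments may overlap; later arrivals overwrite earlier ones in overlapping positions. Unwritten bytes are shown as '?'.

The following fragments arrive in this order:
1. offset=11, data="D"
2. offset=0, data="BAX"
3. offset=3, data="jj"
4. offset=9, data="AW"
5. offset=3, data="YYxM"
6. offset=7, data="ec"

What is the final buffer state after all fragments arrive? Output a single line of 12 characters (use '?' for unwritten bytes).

Answer: BAXYYxMecAWD

Derivation:
Fragment 1: offset=11 data="D" -> buffer=???????????D
Fragment 2: offset=0 data="BAX" -> buffer=BAX????????D
Fragment 3: offset=3 data="jj" -> buffer=BAXjj??????D
Fragment 4: offset=9 data="AW" -> buffer=BAXjj????AWD
Fragment 5: offset=3 data="YYxM" -> buffer=BAXYYxM??AWD
Fragment 6: offset=7 data="ec" -> buffer=BAXYYxMecAWD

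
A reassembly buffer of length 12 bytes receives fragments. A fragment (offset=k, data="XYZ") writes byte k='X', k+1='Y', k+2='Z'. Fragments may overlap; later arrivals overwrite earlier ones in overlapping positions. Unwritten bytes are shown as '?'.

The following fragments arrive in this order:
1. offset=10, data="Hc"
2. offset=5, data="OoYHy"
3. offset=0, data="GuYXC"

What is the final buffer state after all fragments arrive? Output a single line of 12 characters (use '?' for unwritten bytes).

Answer: GuYXCOoYHyHc

Derivation:
Fragment 1: offset=10 data="Hc" -> buffer=??????????Hc
Fragment 2: offset=5 data="OoYHy" -> buffer=?????OoYHyHc
Fragment 3: offset=0 data="GuYXC" -> buffer=GuYXCOoYHyHc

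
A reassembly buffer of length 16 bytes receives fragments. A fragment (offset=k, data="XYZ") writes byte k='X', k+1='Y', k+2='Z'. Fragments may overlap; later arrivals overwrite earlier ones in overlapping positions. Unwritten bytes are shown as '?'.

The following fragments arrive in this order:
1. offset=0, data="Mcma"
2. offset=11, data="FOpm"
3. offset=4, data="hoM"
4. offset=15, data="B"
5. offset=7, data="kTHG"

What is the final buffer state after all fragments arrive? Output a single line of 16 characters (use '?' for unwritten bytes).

Answer: McmahoMkTHGFOpmB

Derivation:
Fragment 1: offset=0 data="Mcma" -> buffer=Mcma????????????
Fragment 2: offset=11 data="FOpm" -> buffer=Mcma???????FOpm?
Fragment 3: offset=4 data="hoM" -> buffer=McmahoM????FOpm?
Fragment 4: offset=15 data="B" -> buffer=McmahoM????FOpmB
Fragment 5: offset=7 data="kTHG" -> buffer=McmahoMkTHGFOpmB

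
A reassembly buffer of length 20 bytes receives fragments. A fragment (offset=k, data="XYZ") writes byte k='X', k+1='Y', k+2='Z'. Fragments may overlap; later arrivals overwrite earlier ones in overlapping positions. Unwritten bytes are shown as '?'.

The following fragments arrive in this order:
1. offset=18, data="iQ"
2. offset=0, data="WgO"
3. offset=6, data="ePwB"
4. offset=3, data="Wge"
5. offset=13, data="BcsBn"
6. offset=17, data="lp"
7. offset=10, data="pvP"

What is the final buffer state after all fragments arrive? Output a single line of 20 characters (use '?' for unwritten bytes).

Answer: WgOWgeePwBpvPBcsBlpQ

Derivation:
Fragment 1: offset=18 data="iQ" -> buffer=??????????????????iQ
Fragment 2: offset=0 data="WgO" -> buffer=WgO???????????????iQ
Fragment 3: offset=6 data="ePwB" -> buffer=WgO???ePwB????????iQ
Fragment 4: offset=3 data="Wge" -> buffer=WgOWgeePwB????????iQ
Fragment 5: offset=13 data="BcsBn" -> buffer=WgOWgeePwB???BcsBniQ
Fragment 6: offset=17 data="lp" -> buffer=WgOWgeePwB???BcsBlpQ
Fragment 7: offset=10 data="pvP" -> buffer=WgOWgeePwBpvPBcsBlpQ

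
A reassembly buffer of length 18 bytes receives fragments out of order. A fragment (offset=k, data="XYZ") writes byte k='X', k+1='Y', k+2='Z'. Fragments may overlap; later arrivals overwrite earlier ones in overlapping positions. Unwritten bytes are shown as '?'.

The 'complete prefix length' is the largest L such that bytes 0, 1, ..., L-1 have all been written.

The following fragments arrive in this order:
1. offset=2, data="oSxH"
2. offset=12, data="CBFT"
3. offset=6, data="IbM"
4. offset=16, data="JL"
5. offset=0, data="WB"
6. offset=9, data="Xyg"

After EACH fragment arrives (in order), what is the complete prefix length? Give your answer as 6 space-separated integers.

Fragment 1: offset=2 data="oSxH" -> buffer=??oSxH???????????? -> prefix_len=0
Fragment 2: offset=12 data="CBFT" -> buffer=??oSxH??????CBFT?? -> prefix_len=0
Fragment 3: offset=6 data="IbM" -> buffer=??oSxHIbM???CBFT?? -> prefix_len=0
Fragment 4: offset=16 data="JL" -> buffer=??oSxHIbM???CBFTJL -> prefix_len=0
Fragment 5: offset=0 data="WB" -> buffer=WBoSxHIbM???CBFTJL -> prefix_len=9
Fragment 6: offset=9 data="Xyg" -> buffer=WBoSxHIbMXygCBFTJL -> prefix_len=18

Answer: 0 0 0 0 9 18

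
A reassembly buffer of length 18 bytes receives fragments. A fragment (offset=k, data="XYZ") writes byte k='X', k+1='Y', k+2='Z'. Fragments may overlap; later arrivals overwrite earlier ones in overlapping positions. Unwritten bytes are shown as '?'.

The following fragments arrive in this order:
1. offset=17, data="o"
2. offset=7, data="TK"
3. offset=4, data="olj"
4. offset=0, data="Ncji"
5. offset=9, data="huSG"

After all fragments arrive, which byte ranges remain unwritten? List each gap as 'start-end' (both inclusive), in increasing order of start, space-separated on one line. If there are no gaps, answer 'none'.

Fragment 1: offset=17 len=1
Fragment 2: offset=7 len=2
Fragment 3: offset=4 len=3
Fragment 4: offset=0 len=4
Fragment 5: offset=9 len=4
Gaps: 13-16

Answer: 13-16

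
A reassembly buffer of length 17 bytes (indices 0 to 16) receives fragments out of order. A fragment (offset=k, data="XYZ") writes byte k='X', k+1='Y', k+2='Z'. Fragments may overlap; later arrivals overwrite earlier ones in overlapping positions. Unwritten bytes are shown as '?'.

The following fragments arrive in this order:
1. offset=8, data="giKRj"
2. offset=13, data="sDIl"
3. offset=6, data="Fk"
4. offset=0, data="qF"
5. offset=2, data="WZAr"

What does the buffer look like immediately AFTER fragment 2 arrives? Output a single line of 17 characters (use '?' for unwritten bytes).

Answer: ????????giKRjsDIl

Derivation:
Fragment 1: offset=8 data="giKRj" -> buffer=????????giKRj????
Fragment 2: offset=13 data="sDIl" -> buffer=????????giKRjsDIl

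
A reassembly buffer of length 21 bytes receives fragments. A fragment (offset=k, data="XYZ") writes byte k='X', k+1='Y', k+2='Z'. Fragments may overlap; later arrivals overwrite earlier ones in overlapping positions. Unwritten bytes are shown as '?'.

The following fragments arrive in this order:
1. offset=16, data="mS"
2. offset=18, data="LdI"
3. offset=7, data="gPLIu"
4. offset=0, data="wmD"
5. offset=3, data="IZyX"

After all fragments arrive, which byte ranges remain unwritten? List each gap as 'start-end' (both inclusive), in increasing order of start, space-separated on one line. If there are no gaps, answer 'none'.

Answer: 12-15

Derivation:
Fragment 1: offset=16 len=2
Fragment 2: offset=18 len=3
Fragment 3: offset=7 len=5
Fragment 4: offset=0 len=3
Fragment 5: offset=3 len=4
Gaps: 12-15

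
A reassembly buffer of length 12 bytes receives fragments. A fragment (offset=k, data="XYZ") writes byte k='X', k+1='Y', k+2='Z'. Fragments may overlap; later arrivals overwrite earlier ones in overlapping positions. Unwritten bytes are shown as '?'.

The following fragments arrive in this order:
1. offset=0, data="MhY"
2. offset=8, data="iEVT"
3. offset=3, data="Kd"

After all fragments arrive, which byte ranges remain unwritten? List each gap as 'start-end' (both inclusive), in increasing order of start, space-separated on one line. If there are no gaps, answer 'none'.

Fragment 1: offset=0 len=3
Fragment 2: offset=8 len=4
Fragment 3: offset=3 len=2
Gaps: 5-7

Answer: 5-7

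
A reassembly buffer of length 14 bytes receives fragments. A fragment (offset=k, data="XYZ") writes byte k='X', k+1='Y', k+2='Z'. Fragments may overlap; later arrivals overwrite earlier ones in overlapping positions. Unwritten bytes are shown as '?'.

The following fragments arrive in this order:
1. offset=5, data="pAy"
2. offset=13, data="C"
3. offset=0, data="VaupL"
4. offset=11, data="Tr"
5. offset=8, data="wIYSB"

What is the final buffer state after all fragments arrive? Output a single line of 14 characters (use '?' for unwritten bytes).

Answer: VaupLpAywIYSBC

Derivation:
Fragment 1: offset=5 data="pAy" -> buffer=?????pAy??????
Fragment 2: offset=13 data="C" -> buffer=?????pAy?????C
Fragment 3: offset=0 data="VaupL" -> buffer=VaupLpAy?????C
Fragment 4: offset=11 data="Tr" -> buffer=VaupLpAy???TrC
Fragment 5: offset=8 data="wIYSB" -> buffer=VaupLpAywIYSBC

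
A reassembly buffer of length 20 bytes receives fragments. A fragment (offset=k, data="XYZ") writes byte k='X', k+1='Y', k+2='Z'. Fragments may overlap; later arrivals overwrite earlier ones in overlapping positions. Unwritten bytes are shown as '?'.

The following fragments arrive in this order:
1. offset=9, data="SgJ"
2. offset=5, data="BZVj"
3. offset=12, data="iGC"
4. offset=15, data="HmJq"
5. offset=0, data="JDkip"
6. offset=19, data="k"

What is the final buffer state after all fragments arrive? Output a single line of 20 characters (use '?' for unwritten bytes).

Fragment 1: offset=9 data="SgJ" -> buffer=?????????SgJ????????
Fragment 2: offset=5 data="BZVj" -> buffer=?????BZVjSgJ????????
Fragment 3: offset=12 data="iGC" -> buffer=?????BZVjSgJiGC?????
Fragment 4: offset=15 data="HmJq" -> buffer=?????BZVjSgJiGCHmJq?
Fragment 5: offset=0 data="JDkip" -> buffer=JDkipBZVjSgJiGCHmJq?
Fragment 6: offset=19 data="k" -> buffer=JDkipBZVjSgJiGCHmJqk

Answer: JDkipBZVjSgJiGCHmJqk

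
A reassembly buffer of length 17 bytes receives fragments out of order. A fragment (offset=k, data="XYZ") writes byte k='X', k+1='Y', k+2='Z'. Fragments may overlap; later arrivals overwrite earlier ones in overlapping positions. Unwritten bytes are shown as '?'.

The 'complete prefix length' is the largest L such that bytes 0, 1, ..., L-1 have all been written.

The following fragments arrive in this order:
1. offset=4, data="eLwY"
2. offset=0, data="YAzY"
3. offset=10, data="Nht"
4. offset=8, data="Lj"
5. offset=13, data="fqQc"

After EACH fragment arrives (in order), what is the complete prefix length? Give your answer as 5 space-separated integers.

Answer: 0 8 8 13 17

Derivation:
Fragment 1: offset=4 data="eLwY" -> buffer=????eLwY????????? -> prefix_len=0
Fragment 2: offset=0 data="YAzY" -> buffer=YAzYeLwY????????? -> prefix_len=8
Fragment 3: offset=10 data="Nht" -> buffer=YAzYeLwY??Nht???? -> prefix_len=8
Fragment 4: offset=8 data="Lj" -> buffer=YAzYeLwYLjNht???? -> prefix_len=13
Fragment 5: offset=13 data="fqQc" -> buffer=YAzYeLwYLjNhtfqQc -> prefix_len=17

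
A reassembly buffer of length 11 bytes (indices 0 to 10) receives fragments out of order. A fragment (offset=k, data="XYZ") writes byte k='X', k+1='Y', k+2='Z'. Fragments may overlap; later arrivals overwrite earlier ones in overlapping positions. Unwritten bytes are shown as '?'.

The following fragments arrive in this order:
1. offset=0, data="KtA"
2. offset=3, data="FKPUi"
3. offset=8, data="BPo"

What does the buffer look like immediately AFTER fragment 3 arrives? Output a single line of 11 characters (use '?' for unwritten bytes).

Answer: KtAFKPUiBPo

Derivation:
Fragment 1: offset=0 data="KtA" -> buffer=KtA????????
Fragment 2: offset=3 data="FKPUi" -> buffer=KtAFKPUi???
Fragment 3: offset=8 data="BPo" -> buffer=KtAFKPUiBPo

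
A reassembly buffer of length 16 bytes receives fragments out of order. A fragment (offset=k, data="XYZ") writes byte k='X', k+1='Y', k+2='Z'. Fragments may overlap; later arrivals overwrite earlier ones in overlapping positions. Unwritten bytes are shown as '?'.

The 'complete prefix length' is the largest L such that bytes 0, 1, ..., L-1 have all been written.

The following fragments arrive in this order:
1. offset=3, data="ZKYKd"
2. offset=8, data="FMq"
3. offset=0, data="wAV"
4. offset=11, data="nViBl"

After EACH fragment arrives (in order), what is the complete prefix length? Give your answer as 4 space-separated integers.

Answer: 0 0 11 16

Derivation:
Fragment 1: offset=3 data="ZKYKd" -> buffer=???ZKYKd???????? -> prefix_len=0
Fragment 2: offset=8 data="FMq" -> buffer=???ZKYKdFMq????? -> prefix_len=0
Fragment 3: offset=0 data="wAV" -> buffer=wAVZKYKdFMq????? -> prefix_len=11
Fragment 4: offset=11 data="nViBl" -> buffer=wAVZKYKdFMqnViBl -> prefix_len=16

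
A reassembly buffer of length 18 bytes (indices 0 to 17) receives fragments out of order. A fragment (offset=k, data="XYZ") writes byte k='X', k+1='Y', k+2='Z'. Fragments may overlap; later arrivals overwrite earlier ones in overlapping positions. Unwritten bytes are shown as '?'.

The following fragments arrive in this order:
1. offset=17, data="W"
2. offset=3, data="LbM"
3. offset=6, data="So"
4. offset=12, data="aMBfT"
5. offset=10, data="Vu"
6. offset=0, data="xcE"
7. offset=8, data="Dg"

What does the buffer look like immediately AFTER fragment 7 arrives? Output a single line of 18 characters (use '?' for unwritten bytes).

Fragment 1: offset=17 data="W" -> buffer=?????????????????W
Fragment 2: offset=3 data="LbM" -> buffer=???LbM???????????W
Fragment 3: offset=6 data="So" -> buffer=???LbMSo?????????W
Fragment 4: offset=12 data="aMBfT" -> buffer=???LbMSo????aMBfTW
Fragment 5: offset=10 data="Vu" -> buffer=???LbMSo??VuaMBfTW
Fragment 6: offset=0 data="xcE" -> buffer=xcELbMSo??VuaMBfTW
Fragment 7: offset=8 data="Dg" -> buffer=xcELbMSoDgVuaMBfTW

Answer: xcELbMSoDgVuaMBfTW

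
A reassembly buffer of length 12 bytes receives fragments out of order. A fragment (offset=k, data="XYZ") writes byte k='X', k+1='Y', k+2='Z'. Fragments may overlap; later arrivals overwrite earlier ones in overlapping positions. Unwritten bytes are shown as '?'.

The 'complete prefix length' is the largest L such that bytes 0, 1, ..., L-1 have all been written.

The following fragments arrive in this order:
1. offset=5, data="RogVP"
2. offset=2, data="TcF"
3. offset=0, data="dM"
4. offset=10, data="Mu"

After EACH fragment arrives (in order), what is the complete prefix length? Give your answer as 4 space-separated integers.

Fragment 1: offset=5 data="RogVP" -> buffer=?????RogVP?? -> prefix_len=0
Fragment 2: offset=2 data="TcF" -> buffer=??TcFRogVP?? -> prefix_len=0
Fragment 3: offset=0 data="dM" -> buffer=dMTcFRogVP?? -> prefix_len=10
Fragment 4: offset=10 data="Mu" -> buffer=dMTcFRogVPMu -> prefix_len=12

Answer: 0 0 10 12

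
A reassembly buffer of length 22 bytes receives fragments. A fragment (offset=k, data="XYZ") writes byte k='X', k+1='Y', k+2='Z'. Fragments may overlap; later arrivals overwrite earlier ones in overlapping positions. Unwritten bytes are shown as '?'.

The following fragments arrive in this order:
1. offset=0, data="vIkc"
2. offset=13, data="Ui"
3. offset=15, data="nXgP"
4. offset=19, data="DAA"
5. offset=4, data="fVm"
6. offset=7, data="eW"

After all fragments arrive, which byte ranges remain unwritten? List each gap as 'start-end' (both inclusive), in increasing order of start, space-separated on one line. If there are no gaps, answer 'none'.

Fragment 1: offset=0 len=4
Fragment 2: offset=13 len=2
Fragment 3: offset=15 len=4
Fragment 4: offset=19 len=3
Fragment 5: offset=4 len=3
Fragment 6: offset=7 len=2
Gaps: 9-12

Answer: 9-12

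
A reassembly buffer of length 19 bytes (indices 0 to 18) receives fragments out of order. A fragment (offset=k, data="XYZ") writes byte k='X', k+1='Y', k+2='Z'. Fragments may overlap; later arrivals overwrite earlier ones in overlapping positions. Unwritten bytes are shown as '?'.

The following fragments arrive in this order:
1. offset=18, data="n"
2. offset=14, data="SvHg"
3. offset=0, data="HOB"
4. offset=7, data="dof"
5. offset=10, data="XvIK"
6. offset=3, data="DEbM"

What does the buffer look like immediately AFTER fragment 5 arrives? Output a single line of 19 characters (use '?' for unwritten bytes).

Answer: HOB????dofXvIKSvHgn

Derivation:
Fragment 1: offset=18 data="n" -> buffer=??????????????????n
Fragment 2: offset=14 data="SvHg" -> buffer=??????????????SvHgn
Fragment 3: offset=0 data="HOB" -> buffer=HOB???????????SvHgn
Fragment 4: offset=7 data="dof" -> buffer=HOB????dof????SvHgn
Fragment 5: offset=10 data="XvIK" -> buffer=HOB????dofXvIKSvHgn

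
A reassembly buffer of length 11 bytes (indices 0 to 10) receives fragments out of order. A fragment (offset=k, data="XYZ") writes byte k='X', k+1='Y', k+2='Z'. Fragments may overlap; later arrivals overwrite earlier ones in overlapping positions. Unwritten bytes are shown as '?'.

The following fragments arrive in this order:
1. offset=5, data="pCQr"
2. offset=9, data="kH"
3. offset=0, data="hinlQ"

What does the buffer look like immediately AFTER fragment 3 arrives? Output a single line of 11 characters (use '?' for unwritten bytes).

Fragment 1: offset=5 data="pCQr" -> buffer=?????pCQr??
Fragment 2: offset=9 data="kH" -> buffer=?????pCQrkH
Fragment 3: offset=0 data="hinlQ" -> buffer=hinlQpCQrkH

Answer: hinlQpCQrkH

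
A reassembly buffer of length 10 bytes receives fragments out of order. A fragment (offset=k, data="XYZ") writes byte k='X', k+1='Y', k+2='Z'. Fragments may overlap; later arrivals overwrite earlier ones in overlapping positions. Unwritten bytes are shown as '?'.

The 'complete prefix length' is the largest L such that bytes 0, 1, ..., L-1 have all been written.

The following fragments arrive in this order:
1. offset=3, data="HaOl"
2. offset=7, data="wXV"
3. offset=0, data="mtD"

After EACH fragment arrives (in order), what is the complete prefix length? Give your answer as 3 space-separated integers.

Fragment 1: offset=3 data="HaOl" -> buffer=???HaOl??? -> prefix_len=0
Fragment 2: offset=7 data="wXV" -> buffer=???HaOlwXV -> prefix_len=0
Fragment 3: offset=0 data="mtD" -> buffer=mtDHaOlwXV -> prefix_len=10

Answer: 0 0 10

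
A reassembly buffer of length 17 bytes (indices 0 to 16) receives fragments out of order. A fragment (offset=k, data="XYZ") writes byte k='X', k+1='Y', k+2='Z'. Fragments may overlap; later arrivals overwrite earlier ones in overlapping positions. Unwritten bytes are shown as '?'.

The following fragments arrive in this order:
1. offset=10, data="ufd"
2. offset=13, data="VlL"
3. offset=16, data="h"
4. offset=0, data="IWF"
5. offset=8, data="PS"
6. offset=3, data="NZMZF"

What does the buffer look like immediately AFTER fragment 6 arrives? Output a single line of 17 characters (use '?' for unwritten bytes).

Fragment 1: offset=10 data="ufd" -> buffer=??????????ufd????
Fragment 2: offset=13 data="VlL" -> buffer=??????????ufdVlL?
Fragment 3: offset=16 data="h" -> buffer=??????????ufdVlLh
Fragment 4: offset=0 data="IWF" -> buffer=IWF???????ufdVlLh
Fragment 5: offset=8 data="PS" -> buffer=IWF?????PSufdVlLh
Fragment 6: offset=3 data="NZMZF" -> buffer=IWFNZMZFPSufdVlLh

Answer: IWFNZMZFPSufdVlLh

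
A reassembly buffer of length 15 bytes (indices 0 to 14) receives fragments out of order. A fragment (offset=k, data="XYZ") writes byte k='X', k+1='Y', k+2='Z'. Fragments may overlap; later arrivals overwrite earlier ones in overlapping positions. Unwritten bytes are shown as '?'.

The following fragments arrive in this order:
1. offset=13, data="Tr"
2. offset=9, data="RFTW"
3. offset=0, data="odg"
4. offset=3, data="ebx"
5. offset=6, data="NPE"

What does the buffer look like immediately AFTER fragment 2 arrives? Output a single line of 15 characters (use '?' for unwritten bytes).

Answer: ?????????RFTWTr

Derivation:
Fragment 1: offset=13 data="Tr" -> buffer=?????????????Tr
Fragment 2: offset=9 data="RFTW" -> buffer=?????????RFTWTr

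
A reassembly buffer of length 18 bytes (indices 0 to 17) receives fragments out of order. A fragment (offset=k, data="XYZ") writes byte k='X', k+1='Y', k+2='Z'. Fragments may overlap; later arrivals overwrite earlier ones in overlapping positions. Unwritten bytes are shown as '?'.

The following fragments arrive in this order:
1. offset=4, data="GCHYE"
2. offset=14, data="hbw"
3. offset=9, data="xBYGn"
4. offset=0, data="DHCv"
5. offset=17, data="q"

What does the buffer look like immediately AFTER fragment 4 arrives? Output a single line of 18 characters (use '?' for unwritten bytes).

Fragment 1: offset=4 data="GCHYE" -> buffer=????GCHYE?????????
Fragment 2: offset=14 data="hbw" -> buffer=????GCHYE?????hbw?
Fragment 3: offset=9 data="xBYGn" -> buffer=????GCHYExBYGnhbw?
Fragment 4: offset=0 data="DHCv" -> buffer=DHCvGCHYExBYGnhbw?

Answer: DHCvGCHYExBYGnhbw?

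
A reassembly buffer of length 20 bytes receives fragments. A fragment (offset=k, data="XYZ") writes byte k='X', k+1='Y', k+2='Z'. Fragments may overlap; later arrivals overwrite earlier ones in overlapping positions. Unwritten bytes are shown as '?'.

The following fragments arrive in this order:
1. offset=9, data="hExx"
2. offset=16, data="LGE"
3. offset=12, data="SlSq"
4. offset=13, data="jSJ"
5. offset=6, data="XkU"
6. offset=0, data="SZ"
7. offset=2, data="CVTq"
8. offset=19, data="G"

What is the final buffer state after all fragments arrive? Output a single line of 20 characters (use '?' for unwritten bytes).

Answer: SZCVTqXkUhExSjSJLGEG

Derivation:
Fragment 1: offset=9 data="hExx" -> buffer=?????????hExx???????
Fragment 2: offset=16 data="LGE" -> buffer=?????????hExx???LGE?
Fragment 3: offset=12 data="SlSq" -> buffer=?????????hExSlSqLGE?
Fragment 4: offset=13 data="jSJ" -> buffer=?????????hExSjSJLGE?
Fragment 5: offset=6 data="XkU" -> buffer=??????XkUhExSjSJLGE?
Fragment 6: offset=0 data="SZ" -> buffer=SZ????XkUhExSjSJLGE?
Fragment 7: offset=2 data="CVTq" -> buffer=SZCVTqXkUhExSjSJLGE?
Fragment 8: offset=19 data="G" -> buffer=SZCVTqXkUhExSjSJLGEG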